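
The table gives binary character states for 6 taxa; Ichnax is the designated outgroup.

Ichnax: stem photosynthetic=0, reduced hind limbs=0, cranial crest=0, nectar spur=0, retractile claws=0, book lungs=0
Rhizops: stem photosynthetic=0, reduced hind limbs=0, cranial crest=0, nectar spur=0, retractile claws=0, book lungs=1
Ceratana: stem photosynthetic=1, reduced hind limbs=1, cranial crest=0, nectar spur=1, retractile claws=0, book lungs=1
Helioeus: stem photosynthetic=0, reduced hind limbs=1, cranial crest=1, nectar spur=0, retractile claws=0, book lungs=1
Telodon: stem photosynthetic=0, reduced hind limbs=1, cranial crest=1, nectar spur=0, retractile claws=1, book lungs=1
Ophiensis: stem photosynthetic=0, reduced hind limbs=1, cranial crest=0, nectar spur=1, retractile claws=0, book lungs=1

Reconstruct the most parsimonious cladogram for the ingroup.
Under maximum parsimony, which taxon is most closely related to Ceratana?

Ophiensis

The outgroup has state '0' for every character, so '1' is the derived state throughout.
stem photosynthetic: derived state '1' in Ceratana only — an autapomorphy, so it tells us nothing about relationships among taxa.
reduced hind limbs (derived state '1') is shared by Ceratana, Helioeus, Ophiensis, and Telodon — a synapomorphy uniting that clade.
cranial crest (derived state '1') is shared by Helioeus and Telodon — a synapomorphy uniting that clade.
nectar spur (derived state '1') is shared by Ceratana and Ophiensis — a synapomorphy uniting that clade.
retractile claws: derived state '1' in Telodon only — an autapomorphy, so it tells us nothing about relationships among taxa.
book lungs (derived state '1') is shared by all ingroup taxa — unites the whole ingroup.
Most parsimonious ingroup topology: (Rhizops,((Ceratana,Ophiensis),(Helioeus,Telodon))).
Ceratana and Ophiensis form a cherry on this tree, so they are sister taxa.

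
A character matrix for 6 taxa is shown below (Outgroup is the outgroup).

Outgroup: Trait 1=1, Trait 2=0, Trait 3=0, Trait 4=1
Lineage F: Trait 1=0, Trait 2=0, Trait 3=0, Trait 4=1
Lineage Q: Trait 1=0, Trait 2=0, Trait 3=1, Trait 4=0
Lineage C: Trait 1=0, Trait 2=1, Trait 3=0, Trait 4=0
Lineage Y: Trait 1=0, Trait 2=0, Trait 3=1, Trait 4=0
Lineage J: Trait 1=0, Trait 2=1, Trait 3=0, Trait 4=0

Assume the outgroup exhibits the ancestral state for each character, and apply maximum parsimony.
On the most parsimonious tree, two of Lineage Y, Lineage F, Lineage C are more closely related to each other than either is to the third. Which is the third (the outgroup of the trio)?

Character polarity is set by the outgroup: the derived state is whichever differs from the outgroup's state, so for Trait 1, Trait 4 the derived state is '0', and for the remaining characters it is '1'.
Trait 1 (derived state '0') is shared by all ingroup taxa — unites the whole ingroup.
Only Lineage C and Lineage J show the derived state '1' for Trait 2, supporting them as a clade.
Trait 3: derived state '1' in Lineage Q and Lineage Y only — synapomorphy for {Lineage Q, Lineage Y}.
Only Lineage C, Lineage J, Lineage Q, and Lineage Y show the derived state '0' for Trait 4, supporting them as a clade.
Most parsimonious ingroup topology: (Lineage F,((Lineage Q,Lineage Y),(Lineage C,Lineage J))).
Lineage Y and Lineage C share a more recent common ancestor with each other than either does with Lineage F, so Lineage F is the least closely related of the three.

Lineage F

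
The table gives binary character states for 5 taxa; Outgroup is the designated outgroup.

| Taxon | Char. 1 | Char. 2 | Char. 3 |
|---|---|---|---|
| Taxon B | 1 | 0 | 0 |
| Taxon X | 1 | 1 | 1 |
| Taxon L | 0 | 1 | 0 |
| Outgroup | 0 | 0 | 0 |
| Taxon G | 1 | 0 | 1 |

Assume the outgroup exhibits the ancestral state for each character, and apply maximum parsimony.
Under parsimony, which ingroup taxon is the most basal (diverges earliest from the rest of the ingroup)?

Taxon L

The outgroup has state '0' for every character, so '1' is the derived state throughout.
Only Taxon B, Taxon G, and Taxon X show the derived state '1' for Char. 1, supporting them as a clade.
Char. 2 (state '1') occurs in Taxon L and Taxon X but conflicts with the nesting implied by the other characters — most parsimoniously interpreted as homoplasy.
Only Taxon G and Taxon X show the derived state '1' for Char. 3, supporting them as a clade.
Most parsimonious ingroup topology: (Taxon L,((Taxon X,Taxon G),Taxon B)).
Taxon L is sister to the clade containing all other ingroup taxa, so it is the earliest-diverging (most basal) ingroup lineage.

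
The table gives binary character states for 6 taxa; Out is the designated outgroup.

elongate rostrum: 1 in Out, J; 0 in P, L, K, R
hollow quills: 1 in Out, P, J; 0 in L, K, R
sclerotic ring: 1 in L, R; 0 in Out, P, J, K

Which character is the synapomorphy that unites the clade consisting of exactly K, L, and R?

hollow quills

Character polarity is set by the outgroup: the derived state is whichever differs from the outgroup's state, so for elongate rostrum, hollow quills the derived state is '0', and for the remaining characters it is '1'.
elongate rostrum (derived state '0') is shared by K, L, P, and R — a synapomorphy uniting that clade.
hollow quills: derived state '0' in K, L, and R only — synapomorphy for {K, L, R}.
Only L and R show the derived state '1' for sclerotic ring, supporting them as a clade.
Most parsimonious ingroup topology: ((P,((L,R),K)),J).
The clade {K, L, R} is supported by hollow quills: its derived state '0' occurs in exactly those taxa and in no other taxon (including the outgroup).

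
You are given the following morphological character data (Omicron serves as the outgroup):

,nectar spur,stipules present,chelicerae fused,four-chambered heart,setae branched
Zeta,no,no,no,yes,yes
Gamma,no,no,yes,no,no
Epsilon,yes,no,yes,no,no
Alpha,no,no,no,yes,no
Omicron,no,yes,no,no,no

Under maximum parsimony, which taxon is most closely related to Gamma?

Character polarity is set by the outgroup: the derived state is whichever differs from the outgroup's state, so for stipules present the derived state is 'no', and for the remaining characters it is 'yes'.
nectar spur (derived state 'yes') is unique to Epsilon (autapomorphy; uninformative for grouping).
All ingroup taxa share the derived state 'no' for stipules present; it defines the ingroup but does not resolve relationships within it.
chelicerae fused (derived state 'yes') is shared by Epsilon and Gamma — a synapomorphy uniting that clade.
four-chambered heart (derived state 'yes') is shared by Alpha and Zeta — a synapomorphy uniting that clade.
setae branched: derived state 'yes' in Zeta only — an autapomorphy, so it tells us nothing about relationships among taxa.
Most parsimonious ingroup topology: ((Alpha,Zeta),(Epsilon,Gamma)).
Gamma and Epsilon form a cherry on this tree, so they are sister taxa.

Epsilon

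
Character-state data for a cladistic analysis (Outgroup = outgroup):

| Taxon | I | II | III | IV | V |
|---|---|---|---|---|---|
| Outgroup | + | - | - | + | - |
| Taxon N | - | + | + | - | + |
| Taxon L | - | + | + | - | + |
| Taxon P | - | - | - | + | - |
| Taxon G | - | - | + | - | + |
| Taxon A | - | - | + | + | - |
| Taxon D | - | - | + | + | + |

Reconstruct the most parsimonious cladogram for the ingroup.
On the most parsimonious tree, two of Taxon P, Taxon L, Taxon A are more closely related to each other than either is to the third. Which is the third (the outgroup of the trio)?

Taxon P

Character polarity is set by the outgroup: the derived state is whichever differs from the outgroup's state, so for I, IV the derived state is '-', and for the remaining characters it is '+'.
All ingroup taxa share the derived state '-' for I; it defines the ingroup but does not resolve relationships within it.
II: derived state '+' in Taxon L and Taxon N only — synapomorphy for {Taxon L, Taxon N}.
III (derived state '+') is shared by Taxon A, Taxon D, Taxon G, Taxon L, and Taxon N — a synapomorphy uniting that clade.
IV (derived state '-') is shared by Taxon G, Taxon L, and Taxon N — a synapomorphy uniting that clade.
Only Taxon D, Taxon G, Taxon L, and Taxon N show the derived state '+' for V, supporting them as a clade.
Most parsimonious ingroup topology: (((((Taxon N,Taxon L),Taxon G),Taxon D),Taxon A),Taxon P).
Taxon L and Taxon A share a more recent common ancestor with each other than either does with Taxon P, so Taxon P is the least closely related of the three.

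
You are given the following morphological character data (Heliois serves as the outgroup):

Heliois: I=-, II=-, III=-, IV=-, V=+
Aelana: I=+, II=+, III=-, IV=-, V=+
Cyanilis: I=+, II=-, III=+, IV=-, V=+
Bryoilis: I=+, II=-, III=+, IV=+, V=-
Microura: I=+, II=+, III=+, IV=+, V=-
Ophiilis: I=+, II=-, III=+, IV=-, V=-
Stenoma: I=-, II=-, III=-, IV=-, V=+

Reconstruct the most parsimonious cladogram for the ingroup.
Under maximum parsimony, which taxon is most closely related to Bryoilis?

Character polarity is set by the outgroup: the derived state is whichever differs from the outgroup's state, so for V the derived state is '-', and for the remaining characters it is '+'.
I: derived state '+' in Aelana, Bryoilis, Cyanilis, Microura, and Ophiilis only — synapomorphy for {Aelana, Bryoilis, Cyanilis, Microura, Ophiilis}.
II groups Aelana and Microura, which is incompatible with the clades supported by the remaining characters; treating it as convergent (homoplasy) costs fewer steps than any alternative tree.
Only Bryoilis, Cyanilis, Microura, and Ophiilis show the derived state '+' for III, supporting them as a clade.
IV: derived state '+' in Bryoilis and Microura only — synapomorphy for {Bryoilis, Microura}.
Only Bryoilis, Microura, and Ophiilis show the derived state '-' for V, supporting them as a clade.
Most parsimonious ingroup topology: ((Aelana,(Cyanilis,((Bryoilis,Microura),Ophiilis))),Stenoma).
Bryoilis and Microura form a cherry on this tree, so they are sister taxa.

Microura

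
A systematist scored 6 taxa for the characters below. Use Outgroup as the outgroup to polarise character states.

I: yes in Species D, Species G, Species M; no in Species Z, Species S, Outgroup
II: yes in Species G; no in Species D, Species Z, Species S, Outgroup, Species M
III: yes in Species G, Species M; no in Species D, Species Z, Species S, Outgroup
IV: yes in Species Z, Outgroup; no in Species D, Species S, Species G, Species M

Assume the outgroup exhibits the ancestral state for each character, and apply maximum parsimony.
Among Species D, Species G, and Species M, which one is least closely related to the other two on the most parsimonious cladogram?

Species D

Character polarity is set by the outgroup: the derived state is whichever differs from the outgroup's state, so for IV the derived state is 'no', and for the remaining characters it is 'yes'.
I: derived state 'yes' in Species D, Species G, and Species M only — synapomorphy for {Species D, Species G, Species M}.
II (derived state 'yes') is unique to Species G (autapomorphy; uninformative for grouping).
Only Species G and Species M show the derived state 'yes' for III, supporting them as a clade.
IV: derived state 'no' in Species D, Species G, Species M, and Species S only — synapomorphy for {Species D, Species G, Species M, Species S}.
Most parsimonious ingroup topology: ((Species S,(Species D,(Species G,Species M))),Species Z).
Species G and Species M share a more recent common ancestor with each other than either does with Species D, so Species D is the least closely related of the three.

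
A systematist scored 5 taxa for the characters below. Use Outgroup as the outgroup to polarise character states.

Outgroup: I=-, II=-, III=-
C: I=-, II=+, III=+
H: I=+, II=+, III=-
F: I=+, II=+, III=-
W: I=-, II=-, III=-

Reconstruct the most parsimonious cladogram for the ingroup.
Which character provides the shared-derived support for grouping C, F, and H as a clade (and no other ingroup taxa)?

The outgroup has state '-' for every character, so '+' is the derived state throughout.
I: derived state '+' in F and H only — synapomorphy for {F, H}.
Only C, F, and H show the derived state '+' for II, supporting them as a clade.
III: derived state '+' in C only — an autapomorphy, so it tells us nothing about relationships among taxa.
Most parsimonious ingroup topology: ((C,(H,F)),W).
The clade {C, F, H} is supported by II: its derived state '+' occurs in exactly those taxa and in no other taxon (including the outgroup).

II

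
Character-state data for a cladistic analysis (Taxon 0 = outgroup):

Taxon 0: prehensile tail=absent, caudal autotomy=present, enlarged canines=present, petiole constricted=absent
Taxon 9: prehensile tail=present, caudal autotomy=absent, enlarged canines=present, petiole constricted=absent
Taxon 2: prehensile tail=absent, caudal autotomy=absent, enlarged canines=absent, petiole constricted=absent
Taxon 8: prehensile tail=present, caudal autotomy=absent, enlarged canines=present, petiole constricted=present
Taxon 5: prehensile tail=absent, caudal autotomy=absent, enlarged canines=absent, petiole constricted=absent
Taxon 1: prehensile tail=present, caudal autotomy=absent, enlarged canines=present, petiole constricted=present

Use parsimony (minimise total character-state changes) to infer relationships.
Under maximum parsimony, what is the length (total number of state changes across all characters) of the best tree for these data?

4

Character polarity is set by the outgroup: the derived state is whichever differs from the outgroup's state, so for caudal autotomy, enlarged canines the derived state is 'absent', and for the remaining characters it is 'present'.
Only Taxon 1, Taxon 8, and Taxon 9 show the derived state 'present' for prehensile tail, supporting them as a clade.
caudal autotomy (derived state 'absent') is shared by all ingroup taxa — unites the whole ingroup.
enlarged canines: derived state 'absent' in Taxon 2 and Taxon 5 only — synapomorphy for {Taxon 2, Taxon 5}.
Only Taxon 1 and Taxon 8 show the derived state 'present' for petiole constricted, supporting them as a clade.
Most parsimonious ingroup topology: ((Taxon 9,(Taxon 8,Taxon 1)),(Taxon 2,Taxon 5)).
Changes per character on this tree: prehensile tail: 1; caudal autotomy: 1; enlarged canines: 1; petiole constricted: 1.
Total = 4.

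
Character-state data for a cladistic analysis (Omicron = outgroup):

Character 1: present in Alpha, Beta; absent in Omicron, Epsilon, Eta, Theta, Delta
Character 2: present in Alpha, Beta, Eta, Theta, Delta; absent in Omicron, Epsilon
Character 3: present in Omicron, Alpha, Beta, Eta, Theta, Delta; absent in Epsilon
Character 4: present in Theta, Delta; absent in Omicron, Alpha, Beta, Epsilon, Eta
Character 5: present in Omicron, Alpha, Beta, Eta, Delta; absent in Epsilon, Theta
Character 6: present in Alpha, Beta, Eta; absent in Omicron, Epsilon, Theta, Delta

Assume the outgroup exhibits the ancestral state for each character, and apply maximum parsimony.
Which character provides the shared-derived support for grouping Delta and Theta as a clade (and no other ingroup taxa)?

Character 4

Character polarity is set by the outgroup: the derived state is whichever differs from the outgroup's state, so for Character 3, Character 5 the derived state is 'absent', and for the remaining characters it is 'present'.
Character 1: derived state 'present' in Alpha and Beta only — synapomorphy for {Alpha, Beta}.
Only Alpha, Beta, Delta, Eta, and Theta show the derived state 'present' for Character 2, supporting them as a clade.
Character 3 (derived state 'absent') is unique to Epsilon (autapomorphy; uninformative for grouping).
Only Delta and Theta show the derived state 'present' for Character 4, supporting them as a clade.
Character 5 groups Epsilon and Theta, which is incompatible with the clades supported by the remaining characters; treating it as convergent (homoplasy) costs fewer steps than any alternative tree.
Character 6: derived state 'present' in Alpha, Beta, and Eta only — synapomorphy for {Alpha, Beta, Eta}.
Most parsimonious ingroup topology: ((((Alpha,Beta),Eta),(Theta,Delta)),Epsilon).
The clade {Delta, Theta} is supported by Character 4: its derived state 'present' occurs in exactly those taxa and in no other taxon (including the outgroup).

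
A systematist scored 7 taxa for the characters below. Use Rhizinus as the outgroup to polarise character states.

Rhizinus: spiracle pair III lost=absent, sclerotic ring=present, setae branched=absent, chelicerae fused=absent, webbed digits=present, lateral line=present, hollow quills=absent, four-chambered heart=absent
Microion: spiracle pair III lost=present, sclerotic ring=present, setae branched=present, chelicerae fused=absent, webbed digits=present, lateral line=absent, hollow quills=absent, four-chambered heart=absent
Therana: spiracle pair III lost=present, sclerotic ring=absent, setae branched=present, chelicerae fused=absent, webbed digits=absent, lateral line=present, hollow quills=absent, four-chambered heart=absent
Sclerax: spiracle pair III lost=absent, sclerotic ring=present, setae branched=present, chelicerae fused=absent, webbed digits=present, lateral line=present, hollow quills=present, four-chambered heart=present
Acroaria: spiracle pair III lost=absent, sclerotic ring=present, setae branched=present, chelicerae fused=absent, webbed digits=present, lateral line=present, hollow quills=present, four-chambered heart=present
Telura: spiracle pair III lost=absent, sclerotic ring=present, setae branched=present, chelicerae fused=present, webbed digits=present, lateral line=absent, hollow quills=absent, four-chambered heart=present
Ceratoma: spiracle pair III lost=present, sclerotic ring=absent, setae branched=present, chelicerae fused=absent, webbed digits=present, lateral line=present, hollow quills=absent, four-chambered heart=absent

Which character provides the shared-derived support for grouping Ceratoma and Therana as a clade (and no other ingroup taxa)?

sclerotic ring

Character polarity is set by the outgroup: the derived state is whichever differs from the outgroup's state, so for sclerotic ring, webbed digits, lateral line the derived state is 'absent', and for the remaining characters it is 'present'.
Only Ceratoma, Microion, and Therana show the derived state 'present' for spiracle pair III lost, supporting them as a clade.
sclerotic ring (derived state 'absent') is shared by Ceratoma and Therana — a synapomorphy uniting that clade.
setae branched (derived state 'present') is shared by all ingroup taxa — unites the whole ingroup.
chelicerae fused (derived state 'present') is unique to Telura (autapomorphy; uninformative for grouping).
webbed digits (derived state 'absent') is unique to Therana (autapomorphy; uninformative for grouping).
lateral line (state 'absent') occurs in Microion and Telura but conflicts with the nesting implied by the other characters — most parsimoniously interpreted as homoplasy.
Only Acroaria and Sclerax show the derived state 'present' for hollow quills, supporting them as a clade.
four-chambered heart (derived state 'present') is shared by Acroaria, Sclerax, and Telura — a synapomorphy uniting that clade.
Most parsimonious ingroup topology: ((Microion,(Therana,Ceratoma)),((Sclerax,Acroaria),Telura)).
The clade {Ceratoma, Therana} is supported by sclerotic ring: its derived state 'absent' occurs in exactly those taxa and in no other taxon (including the outgroup).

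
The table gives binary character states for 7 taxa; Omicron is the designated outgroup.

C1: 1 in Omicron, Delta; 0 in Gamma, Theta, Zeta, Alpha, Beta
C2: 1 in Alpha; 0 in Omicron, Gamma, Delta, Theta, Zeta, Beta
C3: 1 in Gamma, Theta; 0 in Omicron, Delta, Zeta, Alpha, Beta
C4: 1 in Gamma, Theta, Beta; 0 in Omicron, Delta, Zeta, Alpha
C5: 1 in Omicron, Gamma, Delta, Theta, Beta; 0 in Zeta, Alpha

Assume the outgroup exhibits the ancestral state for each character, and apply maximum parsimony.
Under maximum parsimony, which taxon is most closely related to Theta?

Character polarity is set by the outgroup: the derived state is whichever differs from the outgroup's state, so for C1, C5 the derived state is '0', and for the remaining characters it is '1'.
C1: derived state '0' in Alpha, Beta, Gamma, Theta, and Zeta only — synapomorphy for {Alpha, Beta, Gamma, Theta, Zeta}.
C2 (derived state '1') is unique to Alpha (autapomorphy; uninformative for grouping).
Only Gamma and Theta show the derived state '1' for C3, supporting them as a clade.
C4 (derived state '1') is shared by Beta, Gamma, and Theta — a synapomorphy uniting that clade.
Only Alpha and Zeta show the derived state '0' for C5, supporting them as a clade.
Most parsimonious ingroup topology: ((((Gamma,Theta),Beta),(Zeta,Alpha)),Delta).
Theta and Gamma form a cherry on this tree, so they are sister taxa.

Gamma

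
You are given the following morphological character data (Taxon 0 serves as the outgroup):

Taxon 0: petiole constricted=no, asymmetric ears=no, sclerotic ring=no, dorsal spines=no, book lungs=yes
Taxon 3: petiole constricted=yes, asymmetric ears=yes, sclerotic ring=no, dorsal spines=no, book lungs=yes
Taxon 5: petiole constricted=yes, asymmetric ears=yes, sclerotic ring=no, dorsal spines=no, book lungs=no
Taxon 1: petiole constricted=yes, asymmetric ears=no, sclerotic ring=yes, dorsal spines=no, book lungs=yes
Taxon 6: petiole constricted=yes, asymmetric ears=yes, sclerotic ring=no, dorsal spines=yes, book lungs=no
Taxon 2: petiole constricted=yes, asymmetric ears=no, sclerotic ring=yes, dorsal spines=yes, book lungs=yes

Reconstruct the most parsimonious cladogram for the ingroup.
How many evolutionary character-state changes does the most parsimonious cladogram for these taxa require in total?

6

Character polarity is set by the outgroup: the derived state is whichever differs from the outgroup's state, so for book lungs the derived state is 'no', and for the remaining characters it is 'yes'.
petiole constricted (derived state 'yes') is shared by all ingroup taxa — unites the whole ingroup.
asymmetric ears: derived state 'yes' in Taxon 3, Taxon 5, and Taxon 6 only — synapomorphy for {Taxon 3, Taxon 5, Taxon 6}.
Only Taxon 1 and Taxon 2 show the derived state 'yes' for sclerotic ring, supporting them as a clade.
dorsal spines (state 'yes') occurs in Taxon 2 and Taxon 6 but conflicts with the nesting implied by the other characters — most parsimoniously interpreted as homoplasy.
book lungs: derived state 'no' in Taxon 5 and Taxon 6 only — synapomorphy for {Taxon 5, Taxon 6}.
Most parsimonious ingroup topology: ((Taxon 3,(Taxon 5,Taxon 6)),(Taxon 1,Taxon 2)).
Changes per character on this tree: petiole constricted: 1; asymmetric ears: 1; sclerotic ring: 1; dorsal spines: 2; book lungs: 1.
Total = 6.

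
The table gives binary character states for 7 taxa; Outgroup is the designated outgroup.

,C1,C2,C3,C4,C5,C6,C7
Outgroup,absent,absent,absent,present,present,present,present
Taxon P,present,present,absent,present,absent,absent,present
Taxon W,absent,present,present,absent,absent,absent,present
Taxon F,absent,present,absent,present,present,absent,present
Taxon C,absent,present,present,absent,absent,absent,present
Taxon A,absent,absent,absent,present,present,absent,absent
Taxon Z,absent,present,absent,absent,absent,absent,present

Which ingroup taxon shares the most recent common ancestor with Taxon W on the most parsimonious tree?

Taxon C

Character polarity is set by the outgroup: the derived state is whichever differs from the outgroup's state, so for C4, C5, C6, C7 the derived state is 'absent', and for the remaining characters it is 'present'.
C1 (derived state 'present') is unique to Taxon P (autapomorphy; uninformative for grouping).
Only Taxon C, Taxon F, Taxon P, Taxon W, and Taxon Z show the derived state 'present' for C2, supporting them as a clade.
Only Taxon C and Taxon W show the derived state 'present' for C3, supporting them as a clade.
Only Taxon C, Taxon W, and Taxon Z show the derived state 'absent' for C4, supporting them as a clade.
C5 (derived state 'absent') is shared by Taxon C, Taxon P, Taxon W, and Taxon Z — a synapomorphy uniting that clade.
C6 (derived state 'absent') is shared by all ingroup taxa — unites the whole ingroup.
C7: derived state 'absent' in Taxon A only — an autapomorphy, so it tells us nothing about relationships among taxa.
Most parsimonious ingroup topology: (((Taxon P,((Taxon W,Taxon C),Taxon Z)),Taxon F),Taxon A).
Taxon W and Taxon C form a cherry on this tree, so they are sister taxa.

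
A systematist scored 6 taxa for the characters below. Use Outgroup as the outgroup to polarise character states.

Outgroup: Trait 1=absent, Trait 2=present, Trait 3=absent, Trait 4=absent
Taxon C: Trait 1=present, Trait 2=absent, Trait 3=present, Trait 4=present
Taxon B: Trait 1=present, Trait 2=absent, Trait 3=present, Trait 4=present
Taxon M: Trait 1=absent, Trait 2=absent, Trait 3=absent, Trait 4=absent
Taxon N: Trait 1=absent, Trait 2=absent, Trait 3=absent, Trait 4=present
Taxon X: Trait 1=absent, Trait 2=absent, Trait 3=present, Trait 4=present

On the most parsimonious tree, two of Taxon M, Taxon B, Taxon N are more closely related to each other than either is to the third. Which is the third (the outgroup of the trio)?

Character polarity is set by the outgroup: the derived state is whichever differs from the outgroup's state, so for Trait 2 the derived state is 'absent', and for the remaining characters it is 'present'.
Trait 1: derived state 'present' in Taxon B and Taxon C only — synapomorphy for {Taxon B, Taxon C}.
Trait 2 (derived state 'absent') is shared by all ingroup taxa — unites the whole ingroup.
Trait 3: derived state 'present' in Taxon B, Taxon C, and Taxon X only — synapomorphy for {Taxon B, Taxon C, Taxon X}.
Trait 4: derived state 'present' in Taxon B, Taxon C, Taxon N, and Taxon X only — synapomorphy for {Taxon B, Taxon C, Taxon N, Taxon X}.
Most parsimonious ingroup topology: ((((Taxon C,Taxon B),Taxon X),Taxon N),Taxon M).
Taxon B and Taxon N share a more recent common ancestor with each other than either does with Taxon M, so Taxon M is the least closely related of the three.

Taxon M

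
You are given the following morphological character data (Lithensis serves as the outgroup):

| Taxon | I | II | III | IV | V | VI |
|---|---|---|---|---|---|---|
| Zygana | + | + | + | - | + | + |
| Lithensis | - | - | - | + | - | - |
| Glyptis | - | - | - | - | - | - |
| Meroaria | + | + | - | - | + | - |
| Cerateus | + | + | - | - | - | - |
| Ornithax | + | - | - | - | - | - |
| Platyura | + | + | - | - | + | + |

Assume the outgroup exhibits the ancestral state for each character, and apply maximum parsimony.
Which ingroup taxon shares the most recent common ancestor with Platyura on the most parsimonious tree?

Zygana

Character polarity is set by the outgroup: the derived state is whichever differs from the outgroup's state, so for IV the derived state is '-', and for the remaining characters it is '+'.
I: derived state '+' in Cerateus, Meroaria, Ornithax, Platyura, and Zygana only — synapomorphy for {Cerateus, Meroaria, Ornithax, Platyura, Zygana}.
II: derived state '+' in Cerateus, Meroaria, Platyura, and Zygana only — synapomorphy for {Cerateus, Meroaria, Platyura, Zygana}.
III (derived state '+') is unique to Zygana (autapomorphy; uninformative for grouping).
IV (derived state '-') is shared by all ingroup taxa — unites the whole ingroup.
V: derived state '+' in Meroaria, Platyura, and Zygana only — synapomorphy for {Meroaria, Platyura, Zygana}.
VI: derived state '+' in Platyura and Zygana only — synapomorphy for {Platyura, Zygana}.
Most parsimonious ingroup topology: ((Ornithax,(((Zygana,Platyura),Meroaria),Cerateus)),Glyptis).
Platyura and Zygana form a cherry on this tree, so they are sister taxa.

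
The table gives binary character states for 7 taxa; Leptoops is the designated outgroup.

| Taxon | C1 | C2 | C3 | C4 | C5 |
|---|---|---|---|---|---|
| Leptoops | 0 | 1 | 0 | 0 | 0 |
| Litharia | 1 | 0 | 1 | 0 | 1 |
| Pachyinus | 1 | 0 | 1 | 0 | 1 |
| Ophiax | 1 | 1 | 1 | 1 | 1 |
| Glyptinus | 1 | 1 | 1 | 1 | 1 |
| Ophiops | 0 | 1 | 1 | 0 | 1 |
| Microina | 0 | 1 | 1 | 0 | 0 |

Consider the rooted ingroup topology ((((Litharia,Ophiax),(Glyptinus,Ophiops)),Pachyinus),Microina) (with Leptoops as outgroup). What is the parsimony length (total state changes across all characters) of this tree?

8

Map each character onto ((((Litharia,Ophiax),(Glyptinus,Ophiops)),Pachyinus),Microina) (rooted by Leptoops) and count the minimum state changes it requires (Fitch parsimony):
C1: 2; C2: 2; C3: 1; C4: 2; C5: 1.
Total tree length = 8.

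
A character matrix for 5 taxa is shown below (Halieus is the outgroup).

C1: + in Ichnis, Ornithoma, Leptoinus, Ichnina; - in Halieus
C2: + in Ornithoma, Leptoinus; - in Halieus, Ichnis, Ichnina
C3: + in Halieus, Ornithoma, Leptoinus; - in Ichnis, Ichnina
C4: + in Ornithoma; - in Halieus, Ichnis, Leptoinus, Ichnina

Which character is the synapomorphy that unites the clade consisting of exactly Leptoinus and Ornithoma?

C2

Character polarity is set by the outgroup: the derived state is whichever differs from the outgroup's state, so for C3 the derived state is '-', and for the remaining characters it is '+'.
All ingroup taxa share the derived state '+' for C1; it defines the ingroup but does not resolve relationships within it.
Only Leptoinus and Ornithoma show the derived state '+' for C2, supporting them as a clade.
C3 (derived state '-') is shared by Ichnina and Ichnis — a synapomorphy uniting that clade.
C4 (derived state '+') is unique to Ornithoma (autapomorphy; uninformative for grouping).
Most parsimonious ingroup topology: ((Ichnis,Ichnina),(Ornithoma,Leptoinus)).
The clade {Leptoinus, Ornithoma} is supported by C2: its derived state '+' occurs in exactly those taxa and in no other taxon (including the outgroup).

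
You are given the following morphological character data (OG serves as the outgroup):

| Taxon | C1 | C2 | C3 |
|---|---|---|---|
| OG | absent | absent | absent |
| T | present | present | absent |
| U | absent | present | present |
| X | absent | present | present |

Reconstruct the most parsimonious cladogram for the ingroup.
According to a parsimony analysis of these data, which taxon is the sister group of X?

U

The outgroup has state 'absent' for every character, so 'present' is the derived state throughout.
C1 (derived state 'present') is unique to T (autapomorphy; uninformative for grouping).
All ingroup taxa share the derived state 'present' for C2; it defines the ingroup but does not resolve relationships within it.
Only U and X show the derived state 'present' for C3, supporting them as a clade.
Most parsimonious ingroup topology: (T,(U,X)).
X and U form a cherry on this tree, so they are sister taxa.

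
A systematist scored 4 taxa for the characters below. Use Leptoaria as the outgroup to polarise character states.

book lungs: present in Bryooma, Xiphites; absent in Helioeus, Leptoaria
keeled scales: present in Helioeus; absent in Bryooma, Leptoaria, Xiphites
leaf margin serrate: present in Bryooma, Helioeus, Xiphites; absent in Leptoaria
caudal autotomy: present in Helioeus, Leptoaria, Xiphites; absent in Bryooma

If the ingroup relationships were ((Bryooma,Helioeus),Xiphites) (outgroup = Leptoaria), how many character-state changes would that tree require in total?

Map each character onto ((Bryooma,Helioeus),Xiphites) (rooted by Leptoaria) and count the minimum state changes it requires (Fitch parsimony):
book lungs: 2; keeled scales: 1; leaf margin serrate: 1; caudal autotomy: 1.
Total tree length = 5.

5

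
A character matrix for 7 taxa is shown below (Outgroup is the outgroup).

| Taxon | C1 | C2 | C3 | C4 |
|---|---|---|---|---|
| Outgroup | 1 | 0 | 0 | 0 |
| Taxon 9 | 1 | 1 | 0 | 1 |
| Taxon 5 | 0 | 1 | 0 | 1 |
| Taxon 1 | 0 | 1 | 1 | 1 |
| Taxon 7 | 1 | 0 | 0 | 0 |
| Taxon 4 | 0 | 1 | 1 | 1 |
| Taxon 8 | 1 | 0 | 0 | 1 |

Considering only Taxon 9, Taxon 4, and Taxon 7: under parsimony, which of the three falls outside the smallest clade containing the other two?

Character polarity is set by the outgroup: the derived state is whichever differs from the outgroup's state, so for C1 the derived state is '0', and for the remaining characters it is '1'.
Only Taxon 1, Taxon 4, and Taxon 5 show the derived state '0' for C1, supporting them as a clade.
Only Taxon 1, Taxon 4, Taxon 5, and Taxon 9 show the derived state '1' for C2, supporting them as a clade.
Only Taxon 1 and Taxon 4 show the derived state '1' for C3, supporting them as a clade.
C4 (derived state '1') is shared by Taxon 1, Taxon 4, Taxon 5, Taxon 8, and Taxon 9 — a synapomorphy uniting that clade.
Most parsimonious ingroup topology: (((Taxon 9,(Taxon 5,(Taxon 1,Taxon 4))),Taxon 8),Taxon 7).
Taxon 4 and Taxon 9 share a more recent common ancestor with each other than either does with Taxon 7, so Taxon 7 is the least closely related of the three.

Taxon 7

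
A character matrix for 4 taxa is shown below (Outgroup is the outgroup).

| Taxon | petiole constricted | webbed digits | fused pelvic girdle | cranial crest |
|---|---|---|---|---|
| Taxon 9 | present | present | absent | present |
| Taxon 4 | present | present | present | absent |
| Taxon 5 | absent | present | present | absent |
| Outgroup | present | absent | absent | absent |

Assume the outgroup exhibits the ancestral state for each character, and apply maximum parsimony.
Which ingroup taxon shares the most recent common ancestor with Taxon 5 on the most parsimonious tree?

Character polarity is set by the outgroup: the derived state is whichever differs from the outgroup's state, so for petiole constricted the derived state is 'absent', and for the remaining characters it is 'present'.
petiole constricted: derived state 'absent' in Taxon 5 only — an autapomorphy, so it tells us nothing about relationships among taxa.
webbed digits (derived state 'present') is shared by all ingroup taxa — unites the whole ingroup.
Only Taxon 4 and Taxon 5 show the derived state 'present' for fused pelvic girdle, supporting them as a clade.
cranial crest (derived state 'present') is unique to Taxon 9 (autapomorphy; uninformative for grouping).
Most parsimonious ingroup topology: (Taxon 9,(Taxon 4,Taxon 5)).
Taxon 5 and Taxon 4 form a cherry on this tree, so they are sister taxa.

Taxon 4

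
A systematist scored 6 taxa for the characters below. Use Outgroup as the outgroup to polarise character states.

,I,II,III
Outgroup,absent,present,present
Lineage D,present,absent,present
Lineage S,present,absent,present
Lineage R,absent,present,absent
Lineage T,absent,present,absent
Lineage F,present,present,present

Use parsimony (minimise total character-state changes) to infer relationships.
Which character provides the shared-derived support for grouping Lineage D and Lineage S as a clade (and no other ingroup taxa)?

II

Character polarity is set by the outgroup: the derived state is whichever differs from the outgroup's state, so for II, III the derived state is 'absent', and for the remaining characters it is 'present'.
I: derived state 'present' in Lineage D, Lineage F, and Lineage S only — synapomorphy for {Lineage D, Lineage F, Lineage S}.
II: derived state 'absent' in Lineage D and Lineage S only — synapomorphy for {Lineage D, Lineage S}.
III (derived state 'absent') is shared by Lineage R and Lineage T — a synapomorphy uniting that clade.
Most parsimonious ingroup topology: (((Lineage D,Lineage S),Lineage F),(Lineage R,Lineage T)).
The clade {Lineage D, Lineage S} is supported by II: its derived state 'absent' occurs in exactly those taxa and in no other taxon (including the outgroup).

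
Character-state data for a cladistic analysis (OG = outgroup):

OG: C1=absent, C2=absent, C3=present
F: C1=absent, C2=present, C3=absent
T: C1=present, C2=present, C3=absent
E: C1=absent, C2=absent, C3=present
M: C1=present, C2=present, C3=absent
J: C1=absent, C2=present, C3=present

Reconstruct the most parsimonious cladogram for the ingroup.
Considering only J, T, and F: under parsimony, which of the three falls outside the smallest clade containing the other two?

J

Character polarity is set by the outgroup: the derived state is whichever differs from the outgroup's state, so for C3 the derived state is 'absent', and for the remaining characters it is 'present'.
C1 (derived state 'present') is shared by M and T — a synapomorphy uniting that clade.
C2: derived state 'present' in F, J, M, and T only — synapomorphy for {F, J, M, T}.
C3 (derived state 'absent') is shared by F, M, and T — a synapomorphy uniting that clade.
Most parsimonious ingroup topology: (((F,(T,M)),J),E).
F and T share a more recent common ancestor with each other than either does with J, so J is the least closely related of the three.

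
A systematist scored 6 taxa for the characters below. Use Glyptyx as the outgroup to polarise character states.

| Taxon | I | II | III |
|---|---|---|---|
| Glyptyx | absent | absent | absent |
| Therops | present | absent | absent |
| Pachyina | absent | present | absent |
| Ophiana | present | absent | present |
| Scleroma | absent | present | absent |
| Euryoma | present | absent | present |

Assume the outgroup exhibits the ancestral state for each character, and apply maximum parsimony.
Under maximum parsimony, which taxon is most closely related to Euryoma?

The outgroup has state 'absent' for every character, so 'present' is the derived state throughout.
I: derived state 'present' in Euryoma, Ophiana, and Therops only — synapomorphy for {Euryoma, Ophiana, Therops}.
Only Pachyina and Scleroma show the derived state 'present' for II, supporting them as a clade.
Only Euryoma and Ophiana show the derived state 'present' for III, supporting them as a clade.
Most parsimonious ingroup topology: ((Therops,(Ophiana,Euryoma)),(Pachyina,Scleroma)).
Euryoma and Ophiana form a cherry on this tree, so they are sister taxa.

Ophiana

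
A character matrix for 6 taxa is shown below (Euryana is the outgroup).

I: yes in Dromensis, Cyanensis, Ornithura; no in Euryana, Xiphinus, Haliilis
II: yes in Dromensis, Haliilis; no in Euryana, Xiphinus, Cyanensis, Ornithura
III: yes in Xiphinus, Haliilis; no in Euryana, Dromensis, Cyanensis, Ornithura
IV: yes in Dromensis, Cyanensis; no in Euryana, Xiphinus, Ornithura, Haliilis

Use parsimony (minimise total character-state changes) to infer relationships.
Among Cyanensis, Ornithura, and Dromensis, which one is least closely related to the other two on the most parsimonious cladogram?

The outgroup has state 'no' for every character, so 'yes' is the derived state throughout.
I: derived state 'yes' in Cyanensis, Dromensis, and Ornithura only — synapomorphy for {Cyanensis, Dromensis, Ornithura}.
II (state 'yes') occurs in Dromensis and Haliilis but conflicts with the nesting implied by the other characters — most parsimoniously interpreted as homoplasy.
III (derived state 'yes') is shared by Haliilis and Xiphinus — a synapomorphy uniting that clade.
IV (derived state 'yes') is shared by Cyanensis and Dromensis — a synapomorphy uniting that clade.
Most parsimonious ingroup topology: (((Dromensis,Cyanensis),Ornithura),(Xiphinus,Haliilis)).
Cyanensis and Dromensis share a more recent common ancestor with each other than either does with Ornithura, so Ornithura is the least closely related of the three.

Ornithura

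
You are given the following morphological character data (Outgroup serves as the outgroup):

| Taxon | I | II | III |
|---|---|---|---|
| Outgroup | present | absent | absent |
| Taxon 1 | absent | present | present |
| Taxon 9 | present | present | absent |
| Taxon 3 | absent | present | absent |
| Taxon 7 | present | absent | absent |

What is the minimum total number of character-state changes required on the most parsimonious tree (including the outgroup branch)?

Character polarity is set by the outgroup: the derived state is whichever differs from the outgroup's state, so for I the derived state is 'absent', and for the remaining characters it is 'present'.
I: derived state 'absent' in Taxon 1 and Taxon 3 only — synapomorphy for {Taxon 1, Taxon 3}.
II (derived state 'present') is shared by Taxon 1, Taxon 3, and Taxon 9 — a synapomorphy uniting that clade.
III (derived state 'present') is unique to Taxon 1 (autapomorphy; uninformative for grouping).
Most parsimonious ingroup topology: (((Taxon 1,Taxon 3),Taxon 9),Taxon 7).
Changes per character on this tree: I: 1; II: 1; III: 1.
Total = 3.

3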